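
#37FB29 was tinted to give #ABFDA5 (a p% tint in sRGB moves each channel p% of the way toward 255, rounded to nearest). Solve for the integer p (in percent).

#37FB29 is rgb(55, 251, 41); #ABFDA5 is rgb(171, 253, 165).
On the B channel (widest range): 165 ≈ 41 + (p/100)(255 − 41), so p ≈ 100×(165 − 41)/(255 − 41) = 12400/214 = 57.94.
p = 58 reproduces all three channels after rounding.

58%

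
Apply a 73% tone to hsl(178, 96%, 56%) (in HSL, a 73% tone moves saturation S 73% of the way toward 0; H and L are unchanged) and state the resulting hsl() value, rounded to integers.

hsl(178, 26%, 56%)

S moves 73% from 96 toward 0: 96 − 70.08 = 25.92 → 26.
H and L are unchanged.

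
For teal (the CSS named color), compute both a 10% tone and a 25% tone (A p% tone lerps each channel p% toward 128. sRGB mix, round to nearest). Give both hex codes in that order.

#0D8080, #208080

CSS teal is rgb(0, 128, 128).
10% tone:
  R: 0 + 12.8 = 12.8 → 13
  G: 128 + 0 = 128 → 128
  B: 128 + 0 = 128 → 128
  → #0D8080
25% tone:
  R: 0 + 0.25×(128−0) = 0 + 32 = 32 → 32
  G: 128 + 0 = 128 → 128
  B: 128 + 0 = 128 → 128
  → #208080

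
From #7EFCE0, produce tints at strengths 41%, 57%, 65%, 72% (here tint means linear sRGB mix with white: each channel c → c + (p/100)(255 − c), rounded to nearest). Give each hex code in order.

#7EFCE0 is rgb(126, 252, 224).
41%: (126 + 52.89 = 178.89→179, 252 + 1.23 = 253.23→253, 224 + 12.71 = 236.71→237) → #B3FDED
57%: (126 + 73.53 = 199.53→200, 252 + 1.71 = 253.71→254, 224 + 17.67 = 241.67→242) → #C8FEF2
65%: (126 + 83.85 = 209.85→210, 252 + 1.95 = 253.95→254, 224 + 20.15 = 244.15→244) → #D2FEF4
72%: (126 + 92.88 = 218.88→219, 252 + 2.16 = 254.16→254, 224 + 22.32 = 246.32→246) → #DBFEF6

#B3FDED, #C8FEF2, #D2FEF4, #DBFEF6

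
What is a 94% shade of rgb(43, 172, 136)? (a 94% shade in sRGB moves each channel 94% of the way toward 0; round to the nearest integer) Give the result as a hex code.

#030a08

A 94% shade moves each channel 94% toward 0:
  R: 43 + 0.94×(0−43) = 43 − 40.42 = 2.58 → 3
  G: 172 + 0.94×(0−172) = 172 − 161.68 = 10.32 → 10
  B: 136 + 0.94×(0−136) = 136 − 127.84 = 8.16 → 8
rgb(3, 10, 8) = #030a08.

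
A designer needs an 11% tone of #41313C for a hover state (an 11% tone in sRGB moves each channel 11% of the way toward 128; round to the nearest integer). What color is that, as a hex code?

#41313C is rgb(65, 49, 60).
Per channel, c → c + 0.11(128 − c):
  R: 65 + 0.11×(128−65) = 65 + 6.93 = 71.93 → 72
  G: 49 + 8.69 = 57.69 → 58
  B: 60 + 0.11×(128−60) = 60 + 7.48 = 67.48 → 67
rgb(72, 58, 67) = #483A43.

#483A43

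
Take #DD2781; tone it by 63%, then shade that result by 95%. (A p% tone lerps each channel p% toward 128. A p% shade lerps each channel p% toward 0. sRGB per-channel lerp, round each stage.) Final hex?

#DD2781 is rgb(221, 39, 129).
Per channel, c → c + 0.63(128 − c):
  R: 221 + 0.63×(128−221) = 221 − 58.59 = 162.41 → 162
  G: 39 + 0.63×(128−39) = 39 + 56.07 = 95.07 → 95
  B: 129 + 0.63×(128−129) = 129 − 0.63 = 128.37 → 128
After the tone: rgb(162, 95, 128) = #A25F80.
Lerp each channel 95% toward 0:
  R: 162 − 153.9 = 8.1 → 8
  G: 95 + 0.95×(0−95) = 95 − 90.25 = 4.75 → 5
  B: 128 + 0.95×(0−128) = 128 − 121.6 = 6.4 → 6
rgb(8, 5, 6) = #080506.

#080506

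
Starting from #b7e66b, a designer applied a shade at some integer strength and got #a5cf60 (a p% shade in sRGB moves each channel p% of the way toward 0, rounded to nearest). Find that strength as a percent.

#b7e66b is rgb(183, 230, 107); #a5cf60 is rgb(165, 207, 96).
On the G channel (widest range): 207 ≈ 230 + (p/100)(0 − 230), so p ≈ 100×(207 − 230)/(0 − 230) = -2300/-230 = 10.00.
p = 10 reproduces all three channels after rounding.

10%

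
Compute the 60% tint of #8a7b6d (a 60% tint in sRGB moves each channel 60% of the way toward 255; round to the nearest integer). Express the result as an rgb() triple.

#8a7b6d is rgb(138, 123, 109).
A 60% tint moves each channel 60% toward 255:
  R: 138 + 0.6×(255−138) = 138 + 70.2 = 208.2 → 208
  G: 123 + 0.6×(255−123) = 123 + 79.2 = 202.2 → 202
  B: 109 + 87.6 = 196.6 → 197

rgb(208, 202, 197)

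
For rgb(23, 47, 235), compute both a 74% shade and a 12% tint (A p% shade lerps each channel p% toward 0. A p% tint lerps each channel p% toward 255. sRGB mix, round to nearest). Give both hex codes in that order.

#060c3d, #3348ed

74% shade:
  R: 23 + 0.74×(0−23) = 23 − 17.02 = 5.98 → 6
  G: 47 − 34.78 = 12.22 → 12
  B: 235 + 0.74×(0−235) = 235 − 173.9 = 61.1 → 61
  → #060c3d
12% tint:
  R: 23 + 0.12×(255−23) = 23 + 27.84 = 50.84 → 51
  G: 47 + 24.96 = 71.96 → 72
  B: 235 + 2.4 = 237.4 → 237
  → #3348ed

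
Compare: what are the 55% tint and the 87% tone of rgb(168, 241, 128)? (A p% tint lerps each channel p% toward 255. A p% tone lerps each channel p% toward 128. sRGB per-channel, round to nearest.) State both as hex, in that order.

55% tint:
  R: 168 + 0.55×(255−168) = 168 + 47.85 = 215.85 → 216
  G: 241 + 7.7 = 248.7 → 249
  B: 128 + 0.55×(255−128) = 128 + 69.85 = 197.85 → 198
  → #d8f9c6
87% tone:
  R: 168 + 0.87×(128−168) = 168 − 34.8 = 133.2 → 133
  G: 241 − 98.31 = 142.69 → 143
  B: 128 + 0.87×(128−128) = 128 + 0 = 128 → 128
  → #858f80

#d8f9c6, #858f80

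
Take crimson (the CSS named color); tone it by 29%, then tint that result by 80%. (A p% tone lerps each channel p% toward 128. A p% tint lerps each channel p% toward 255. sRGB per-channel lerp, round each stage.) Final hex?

#F3D6DC

CSS crimson is rgb(220, 20, 60).
Per channel, c → c + 0.29(128 − c):
  R: 220 − 26.68 = 193.32 → 193
  G: 20 + 0.29×(128−20) = 20 + 31.32 = 51.32 → 51
  B: 60 + 0.29×(128−60) = 60 + 19.72 = 79.72 → 80
After the tone: rgb(193, 51, 80) = #C13350.
An 80% tint moves each channel 80% toward 255:
  R: 193 + 0.8×(255−193) = 193 + 49.6 = 242.6 → 243
  G: 51 + 163.2 = 214.2 → 214
  B: 80 + 0.8×(255−80) = 80 + 140 = 220 → 220
rgb(243, 214, 220) = #F3D6DC.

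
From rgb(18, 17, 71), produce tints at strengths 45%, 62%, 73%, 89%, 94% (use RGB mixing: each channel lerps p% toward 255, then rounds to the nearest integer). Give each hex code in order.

#7d7c9a, #a5a5b9, #bfbfcd, #e5e5eb, #f1f1f4

45%: (18 + 106.65 = 124.65→125, 17 + 107.1 = 124.1→124, 71 + 82.8 = 153.8→154) → #7d7c9a
62%: (18 + 146.94 = 164.94→165, 17 + 147.56 = 164.56→165, 71 + 114.08 = 185.08→185) → #a5a5b9
73%: (18 + 173.01 = 191.01→191, 17 + 173.74 = 190.74→191, 71 + 134.32 = 205.32→205) → #bfbfcd
89%: (18 + 210.93 = 228.93→229, 17 + 211.82 = 228.82→229, 71 + 163.76 = 234.76→235) → #e5e5eb
94%: (18 + 222.78 = 240.78→241, 17 + 223.72 = 240.72→241, 71 + 172.96 = 243.96→244) → #f1f1f4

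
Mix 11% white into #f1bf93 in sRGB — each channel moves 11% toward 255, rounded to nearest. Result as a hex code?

#f3c69f

#f1bf93 is rgb(241, 191, 147).
Per channel, c → c + 0.11(255 − c):
  R: 241 + 0.11×(255−241) = 241 + 1.54 = 242.54 → 243
  G: 191 + 0.11×(255−191) = 191 + 7.04 = 198.04 → 198
  B: 147 + 11.88 = 158.88 → 159
rgb(243, 198, 159) = #f3c69f.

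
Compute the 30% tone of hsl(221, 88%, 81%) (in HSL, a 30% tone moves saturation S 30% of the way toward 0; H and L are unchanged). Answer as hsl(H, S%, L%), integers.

hsl(221, 62%, 81%)

S moves 30% from 88 toward 0: 88 − 26.4 = 61.6 → 62.
H and L are unchanged.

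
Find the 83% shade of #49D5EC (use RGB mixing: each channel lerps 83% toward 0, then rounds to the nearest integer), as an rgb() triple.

rgb(12, 36, 40)

#49D5EC is rgb(73, 213, 236).
An 83% shade moves each channel 83% toward 0:
  R: 73 − 60.59 = 12.41 → 12
  G: 213 − 176.79 = 36.21 → 36
  B: 236 − 195.88 = 40.12 → 40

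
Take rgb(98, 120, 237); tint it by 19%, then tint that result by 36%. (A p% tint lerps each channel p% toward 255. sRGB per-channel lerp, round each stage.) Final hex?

#AEB9F5

A 19% tint moves each channel 19% toward 255:
  R: 98 + 0.19×(255−98) = 98 + 29.83 = 127.83 → 128
  G: 120 + 0.19×(255−120) = 120 + 25.65 = 145.65 → 146
  B: 237 + 0.19×(255−237) = 237 + 3.42 = 240.42 → 240
After the tint: rgb(128, 146, 240) = #8092F0.
A 36% tint moves each channel 36% toward 255:
  R: 128 + 0.36×(255−128) = 128 + 45.72 = 173.72 → 174
  G: 146 + 0.36×(255−146) = 146 + 39.24 = 185.24 → 185
  B: 240 + 5.4 = 245.4 → 245
rgb(174, 185, 245) = #AEB9F5.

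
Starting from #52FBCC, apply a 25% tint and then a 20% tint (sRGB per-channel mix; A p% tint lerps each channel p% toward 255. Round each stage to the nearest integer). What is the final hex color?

#97FDE1

#52FBCC is rgb(82, 251, 204).
A 25% tint moves each channel 25% toward 255:
  R: 82 + 43.25 = 125.25 → 125
  G: 251 + 0.25×(255−251) = 251 + 1 = 252 → 252
  B: 204 + 0.25×(255−204) = 204 + 12.75 = 216.75 → 217
After the tint: rgb(125, 252, 217) = #7DFCD9.
Lerp each channel 20% toward 255:
  R: 125 + 26 = 151 → 151
  G: 252 + 0.6 = 252.6 → 253
  B: 217 + 0.2×(255−217) = 217 + 7.6 = 224.6 → 225
rgb(151, 253, 225) = #97FDE1.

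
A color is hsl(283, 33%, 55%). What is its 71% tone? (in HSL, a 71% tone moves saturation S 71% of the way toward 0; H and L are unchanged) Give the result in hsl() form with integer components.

hsl(283, 10%, 55%)

S moves 71% from 33 toward 0: 33 − 23.43 = 9.57 → 10.
H and L are unchanged.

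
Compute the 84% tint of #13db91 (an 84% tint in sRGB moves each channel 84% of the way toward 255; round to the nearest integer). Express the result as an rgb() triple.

#13db91 is rgb(19, 219, 145).
An 84% tint moves each channel 84% toward 255:
  R: 19 + 198.24 = 217.24 → 217
  G: 219 + 30.24 = 249.24 → 249
  B: 145 + 0.84×(255−145) = 145 + 92.4 = 237.4 → 237

rgb(217, 249, 237)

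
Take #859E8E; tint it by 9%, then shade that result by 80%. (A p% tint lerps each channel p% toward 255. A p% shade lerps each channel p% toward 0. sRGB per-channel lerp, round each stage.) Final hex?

#859E8E is rgb(133, 158, 142).
Per channel, c → c + 0.09(255 − c):
  R: 133 + 0.09×(255−133) = 133 + 10.98 = 143.98 → 144
  G: 158 + 8.73 = 166.73 → 167
  B: 142 + 0.09×(255−142) = 142 + 10.17 = 152.17 → 152
After the tint: rgb(144, 167, 152) = #90A798.
An 80% shade moves each channel 80% toward 0:
  R: 144 + 0.8×(0−144) = 144 − 115.2 = 28.8 → 29
  G: 167 + 0.8×(0−167) = 167 − 133.6 = 33.4 → 33
  B: 152 − 121.6 = 30.4 → 30
rgb(29, 33, 30) = #1D211E.

#1D211E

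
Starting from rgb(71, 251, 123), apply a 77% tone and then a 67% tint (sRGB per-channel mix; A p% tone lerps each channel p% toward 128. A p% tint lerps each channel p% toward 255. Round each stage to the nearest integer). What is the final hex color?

#d1ded5

A 77% tone moves each channel 77% toward 128:
  R: 71 + 43.89 = 114.89 → 115
  G: 251 + 0.77×(128−251) = 251 − 94.71 = 156.29 → 156
  B: 123 + 0.77×(128−123) = 123 + 3.85 = 126.85 → 127
After the tone: rgb(115, 156, 127) = #739c7f.
Lerp each channel 67% toward 255:
  R: 115 + 0.67×(255−115) = 115 + 93.8 = 208.8 → 209
  G: 156 + 0.67×(255−156) = 156 + 66.33 = 222.33 → 222
  B: 127 + 0.67×(255−127) = 127 + 85.76 = 212.76 → 213
rgb(209, 222, 213) = #d1ded5.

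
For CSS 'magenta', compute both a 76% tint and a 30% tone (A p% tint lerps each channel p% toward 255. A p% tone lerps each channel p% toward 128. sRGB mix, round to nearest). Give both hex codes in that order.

CSS magenta is rgb(255, 0, 255).
76% tint:
  R: 255 + 0 = 255 → 255
  G: 0 + 193.8 = 193.8 → 194
  B: 255 + 0.76×(255−255) = 255 + 0 = 255 → 255
  → #ffc2ff
30% tone:
  R: 255 − 38.1 = 216.9 → 217
  G: 0 + 38.4 = 38.4 → 38
  B: 255 − 38.1 = 216.9 → 217
  → #d926d9

#ffc2ff, #d926d9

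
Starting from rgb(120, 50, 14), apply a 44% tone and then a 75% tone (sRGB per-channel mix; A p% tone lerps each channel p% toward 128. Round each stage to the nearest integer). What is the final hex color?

Per channel, c → c + 0.44(128 − c):
  R: 120 + 0.44×(128−120) = 120 + 3.52 = 123.52 → 124
  G: 50 + 34.32 = 84.32 → 84
  B: 14 + 0.44×(128−14) = 14 + 50.16 = 64.16 → 64
After the tone: rgb(124, 84, 64) = #7C5440.
Lerp each channel 75% toward 128:
  R: 124 + 0.75×(128−124) = 124 + 3 = 127 → 127
  G: 84 + 33 = 117 → 117
  B: 64 + 0.75×(128−64) = 64 + 48 = 112 → 112
rgb(127, 117, 112) = #7F7570.

#7F7570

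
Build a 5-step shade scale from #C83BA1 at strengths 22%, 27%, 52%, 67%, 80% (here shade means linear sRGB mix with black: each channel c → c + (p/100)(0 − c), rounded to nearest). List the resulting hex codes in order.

#C83BA1 is rgb(200, 59, 161).
22%: (200 − 44 = 156→156, 59 − 12.98 = 46.02→46, 161 − 35.42 = 125.58→126) → #9C2E7E
27%: (200 − 54 = 146→146, 59 − 15.93 = 43.07→43, 161 − 43.47 = 117.53→118) → #922B76
52%: (200 − 104 = 96→96, 59 − 30.68 = 28.32→28, 161 − 83.72 = 77.28→77) → #601C4D
67%: (200 − 134 = 66→66, 59 − 39.53 = 19.47→19, 161 − 107.87 = 53.13→53) → #421335
80%: (200 − 160 = 40→40, 59 − 47.2 = 11.8→12, 161 − 128.8 = 32.2→32) → #280C20

#9C2E7E, #922B76, #601C4D, #421335, #280C20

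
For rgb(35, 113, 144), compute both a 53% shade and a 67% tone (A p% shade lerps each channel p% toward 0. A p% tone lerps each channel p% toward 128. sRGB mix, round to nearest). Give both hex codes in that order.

53% shade:
  R: 35 − 18.55 = 16.45 → 16
  G: 113 + 0.53×(0−113) = 113 − 59.89 = 53.11 → 53
  B: 144 + 0.53×(0−144) = 144 − 76.32 = 67.68 → 68
  → #103544
67% tone:
  R: 35 + 62.31 = 97.31 → 97
  G: 113 + 0.67×(128−113) = 113 + 10.05 = 123.05 → 123
  B: 144 + 0.67×(128−144) = 144 − 10.72 = 133.28 → 133
  → #617B85

#103544, #617B85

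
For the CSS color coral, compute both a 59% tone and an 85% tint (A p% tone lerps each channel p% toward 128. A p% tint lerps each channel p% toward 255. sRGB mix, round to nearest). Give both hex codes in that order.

CSS coral is rgb(255, 127, 80).
59% tone:
  R: 255 − 74.93 = 180.07 → 180
  G: 127 + 0.59×(128−127) = 127 + 0.59 = 127.59 → 128
  B: 80 + 0.59×(128−80) = 80 + 28.32 = 108.32 → 108
  → #B4806C
85% tint:
  R: 255 + 0.85×(255−255) = 255 + 0 = 255 → 255
  G: 127 + 108.8 = 235.8 → 236
  B: 80 + 148.75 = 228.75 → 229
  → #FFECE5

#B4806C, #FFECE5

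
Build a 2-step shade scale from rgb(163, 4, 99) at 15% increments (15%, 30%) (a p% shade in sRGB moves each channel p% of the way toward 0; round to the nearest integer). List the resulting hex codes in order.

15%: (163 − 24.45 = 138.55→139, 4 − 0.6 = 3.4→3, 99 − 14.85 = 84.15→84) → #8b0354
30%: (163 − 48.9 = 114.1→114, 4 − 1.2 = 2.8→3, 99 − 29.7 = 69.3→69) → #720345

#8b0354, #720345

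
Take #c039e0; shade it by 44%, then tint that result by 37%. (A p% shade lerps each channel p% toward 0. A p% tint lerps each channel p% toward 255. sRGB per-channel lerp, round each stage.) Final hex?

#a273ad

#c039e0 is rgb(192, 57, 224).
Lerp each channel 44% toward 0:
  R: 192 − 84.48 = 107.52 → 108
  G: 57 − 25.08 = 31.92 → 32
  B: 224 + 0.44×(0−224) = 224 − 98.56 = 125.44 → 125
After the shade: rgb(108, 32, 125) = #6c207d.
A 37% tint moves each channel 37% toward 255:
  R: 108 + 0.37×(255−108) = 108 + 54.39 = 162.39 → 162
  G: 32 + 0.37×(255−32) = 32 + 82.51 = 114.51 → 115
  B: 125 + 0.37×(255−125) = 125 + 48.1 = 173.1 → 173
rgb(162, 115, 173) = #a273ad.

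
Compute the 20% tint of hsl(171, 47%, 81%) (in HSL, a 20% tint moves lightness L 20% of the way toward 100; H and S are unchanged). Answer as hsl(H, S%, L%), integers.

L moves 20% from 81 toward 100: 81 + 3.8 = 84.8 → 85.
H and S are unchanged.

hsl(171, 47%, 85%)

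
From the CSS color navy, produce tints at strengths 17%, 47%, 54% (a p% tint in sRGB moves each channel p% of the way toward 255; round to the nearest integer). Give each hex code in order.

#2b2b96, #7878bc, #8a8ac5

CSS navy is rgb(0, 0, 128).
17%: (0 + 43.35 = 43.35→43, 0 + 43.35 = 43.35→43, 128 + 21.59 = 149.59→150) → #2b2b96
47%: (0 + 119.85 = 119.85→120, 0 + 119.85 = 119.85→120, 128 + 59.69 = 187.69→188) → #7878bc
54%: (0 + 137.7 = 137.7→138, 0 + 137.7 = 137.7→138, 128 + 68.58 = 196.58→197) → #8a8ac5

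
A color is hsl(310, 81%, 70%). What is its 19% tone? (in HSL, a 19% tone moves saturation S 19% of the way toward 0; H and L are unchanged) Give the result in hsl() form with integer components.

hsl(310, 66%, 70%)

S moves 19% from 81 toward 0: 81 − 15.39 = 65.61 → 66.
H and L are unchanged.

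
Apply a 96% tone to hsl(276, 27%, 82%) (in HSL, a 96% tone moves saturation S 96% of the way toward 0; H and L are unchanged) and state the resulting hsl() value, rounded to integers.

hsl(276, 1%, 82%)

S moves 96% from 27 toward 0: 27 − 25.92 = 1.08 → 1.
H and L are unchanged.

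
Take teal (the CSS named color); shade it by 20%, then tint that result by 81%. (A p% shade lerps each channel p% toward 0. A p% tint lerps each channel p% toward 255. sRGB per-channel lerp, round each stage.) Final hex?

CSS teal is rgb(0, 128, 128).
Lerp each channel 20% toward 0:
  R: 0 + 0.2×(0−0) = 0 + 0 = 0 → 0
  G: 128 + 0.2×(0−128) = 128 − 25.6 = 102.4 → 102
  B: 128 − 25.6 = 102.4 → 102
After the shade: rgb(0, 102, 102) = #006666.
An 81% tint moves each channel 81% toward 255:
  R: 0 + 0.81×(255−0) = 0 + 206.55 = 206.55 → 207
  G: 102 + 0.81×(255−102) = 102 + 123.93 = 225.93 → 226
  B: 102 + 0.81×(255−102) = 102 + 123.93 = 225.93 → 226
rgb(207, 226, 226) = #CFE2E2.

#CFE2E2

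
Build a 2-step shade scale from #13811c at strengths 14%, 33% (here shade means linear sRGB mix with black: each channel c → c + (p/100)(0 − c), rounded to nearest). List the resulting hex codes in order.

#13811c is rgb(19, 129, 28).
14%: (19 − 2.66 = 16.34→16, 129 − 18.06 = 110.94→111, 28 − 3.92 = 24.08→24) → #106f18
33%: (19 − 6.27 = 12.73→13, 129 − 42.57 = 86.43→86, 28 − 9.24 = 18.76→19) → #0d5613

#106f18, #0d5613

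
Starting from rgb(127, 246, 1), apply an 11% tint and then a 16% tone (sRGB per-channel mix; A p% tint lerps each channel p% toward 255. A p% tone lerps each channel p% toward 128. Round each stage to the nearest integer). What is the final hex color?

An 11% tint moves each channel 11% toward 255:
  R: 127 + 14.08 = 141.08 → 141
  G: 246 + 0.11×(255−246) = 246 + 0.99 = 246.99 → 247
  B: 1 + 0.11×(255−1) = 1 + 27.94 = 28.94 → 29
After the tint: rgb(141, 247, 29) = #8DF71D.
A 16% tone moves each channel 16% toward 128:
  R: 141 + 0.16×(128−141) = 141 − 2.08 = 138.92 → 139
  G: 247 + 0.16×(128−247) = 247 − 19.04 = 227.96 → 228
  B: 29 + 15.84 = 44.84 → 45
rgb(139, 228, 45) = #8BE42D.

#8BE42D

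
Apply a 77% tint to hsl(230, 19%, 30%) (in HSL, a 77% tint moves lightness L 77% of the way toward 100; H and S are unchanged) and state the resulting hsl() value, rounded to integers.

L moves 77% from 30 toward 100: 30 + 53.9 = 83.9 → 84.
H and S are unchanged.

hsl(230, 19%, 84%)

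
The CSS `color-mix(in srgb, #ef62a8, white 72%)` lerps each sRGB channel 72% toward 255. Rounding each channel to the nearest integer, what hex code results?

#fbd3e7

#ef62a8 is rgb(239, 98, 168).
Per channel, c → c + 0.72(255 − c):
  R: 239 + 0.72×(255−239) = 239 + 11.52 = 250.52 → 251
  G: 98 + 0.72×(255−98) = 98 + 113.04 = 211.04 → 211
  B: 168 + 0.72×(255−168) = 168 + 62.64 = 230.64 → 231
rgb(251, 211, 231) = #fbd3e7.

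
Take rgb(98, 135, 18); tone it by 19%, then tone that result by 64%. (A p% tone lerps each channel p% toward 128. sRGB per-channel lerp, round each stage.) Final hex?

Lerp each channel 19% toward 128:
  R: 98 + 0.19×(128−98) = 98 + 5.7 = 103.7 → 104
  G: 135 + 0.19×(128−135) = 135 − 1.33 = 133.67 → 134
  B: 18 + 20.9 = 38.9 → 39
After the tone: rgb(104, 134, 39) = #688627.
Lerp each channel 64% toward 128:
  R: 104 + 15.36 = 119.36 → 119
  G: 134 + 0.64×(128−134) = 134 − 3.84 = 130.16 → 130
  B: 39 + 0.64×(128−39) = 39 + 56.96 = 95.96 → 96
rgb(119, 130, 96) = #778260.

#778260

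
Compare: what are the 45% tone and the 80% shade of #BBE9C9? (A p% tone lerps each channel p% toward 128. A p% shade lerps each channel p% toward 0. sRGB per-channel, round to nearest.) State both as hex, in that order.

#BBE9C9 is rgb(187, 233, 201).
45% tone:
  R: 187 + 0.45×(128−187) = 187 − 26.55 = 160.45 → 160
  G: 233 + 0.45×(128−233) = 233 − 47.25 = 185.75 → 186
  B: 201 − 32.85 = 168.15 → 168
  → #A0BAA8
80% shade:
  R: 187 − 149.6 = 37.4 → 37
  G: 233 + 0.8×(0−233) = 233 − 186.4 = 46.6 → 47
  B: 201 + 0.8×(0−201) = 201 − 160.8 = 40.2 → 40
  → #252F28

#A0BAA8, #252F28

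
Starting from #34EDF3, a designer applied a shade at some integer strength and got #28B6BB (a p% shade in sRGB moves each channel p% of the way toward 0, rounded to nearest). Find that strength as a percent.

#34EDF3 is rgb(52, 237, 243); #28B6BB is rgb(40, 182, 187).
On the B channel (widest range): 187 ≈ 243 + (p/100)(0 − 243), so p ≈ 100×(187 − 243)/(0 − 243) = -5600/-243 = 23.05.
p = 23 reproduces all three channels after rounding.

23%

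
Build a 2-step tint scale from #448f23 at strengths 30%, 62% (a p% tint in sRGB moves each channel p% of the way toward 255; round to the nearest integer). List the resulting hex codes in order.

#448f23 is rgb(68, 143, 35).
30%: (68 + 56.1 = 124.1→124, 143 + 33.6 = 176.6→177, 35 + 66 = 101→101) → #7cb165
62%: (68 + 115.94 = 183.94→184, 143 + 69.44 = 212.44→212, 35 + 136.4 = 171.4→171) → #b8d4ab

#7cb165, #b8d4ab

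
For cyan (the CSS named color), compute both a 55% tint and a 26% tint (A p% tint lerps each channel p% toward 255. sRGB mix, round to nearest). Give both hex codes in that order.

CSS cyan is rgb(0, 255, 255).
55% tint:
  R: 0 + 0.55×(255−0) = 0 + 140.25 = 140.25 → 140
  G: 255 + 0 = 255 → 255
  B: 255 + 0.55×(255−255) = 255 + 0 = 255 → 255
  → #8cffff
26% tint:
  R: 0 + 0.26×(255−0) = 0 + 66.3 = 66.3 → 66
  G: 255 + 0.26×(255−255) = 255 + 0 = 255 → 255
  B: 255 + 0.26×(255−255) = 255 + 0 = 255 → 255
  → #42ffff

#8cffff, #42ffff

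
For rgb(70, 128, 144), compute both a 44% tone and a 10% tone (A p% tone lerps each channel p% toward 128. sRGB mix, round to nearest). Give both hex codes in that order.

#608089, #4C808E

44% tone:
  R: 70 + 0.44×(128−70) = 70 + 25.52 = 95.52 → 96
  G: 128 + 0.44×(128−128) = 128 + 0 = 128 → 128
  B: 144 − 7.04 = 136.96 → 137
  → #608089
10% tone:
  R: 70 + 5.8 = 75.8 → 76
  G: 128 + 0.1×(128−128) = 128 + 0 = 128 → 128
  B: 144 + 0.1×(128−144) = 144 − 1.6 = 142.4 → 142
  → #4C808E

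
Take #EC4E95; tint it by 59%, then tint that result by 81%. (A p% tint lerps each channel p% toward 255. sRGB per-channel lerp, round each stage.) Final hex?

#FDF1F7

#EC4E95 is rgb(236, 78, 149).
Per channel, c → c + 0.59(255 − c):
  R: 236 + 11.21 = 247.21 → 247
  G: 78 + 104.43 = 182.43 → 182
  B: 149 + 0.59×(255−149) = 149 + 62.54 = 211.54 → 212
After the tint: rgb(247, 182, 212) = #F7B6D4.
Per channel, c → c + 0.81(255 − c):
  R: 247 + 6.48 = 253.48 → 253
  G: 182 + 0.81×(255−182) = 182 + 59.13 = 241.13 → 241
  B: 212 + 0.81×(255−212) = 212 + 34.83 = 246.83 → 247
rgb(253, 241, 247) = #FDF1F7.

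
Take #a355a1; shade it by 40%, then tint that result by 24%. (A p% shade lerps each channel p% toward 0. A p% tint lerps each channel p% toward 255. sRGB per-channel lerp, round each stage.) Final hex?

#a355a1 is rgb(163, 85, 161).
A 40% shade moves each channel 40% toward 0:
  R: 163 − 65.2 = 97.8 → 98
  G: 85 + 0.4×(0−85) = 85 − 34 = 51 → 51
  B: 161 − 64.4 = 96.6 → 97
After the shade: rgb(98, 51, 97) = #623361.
Lerp each channel 24% toward 255:
  R: 98 + 0.24×(255−98) = 98 + 37.68 = 135.68 → 136
  G: 51 + 0.24×(255−51) = 51 + 48.96 = 99.96 → 100
  B: 97 + 0.24×(255−97) = 97 + 37.92 = 134.92 → 135
rgb(136, 100, 135) = #886487.

#886487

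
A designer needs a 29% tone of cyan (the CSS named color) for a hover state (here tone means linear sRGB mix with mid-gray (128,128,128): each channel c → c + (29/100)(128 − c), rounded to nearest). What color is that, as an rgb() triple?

CSS cyan is rgb(0, 255, 255).
Lerp each channel 29% toward 128:
  R: 0 + 0.29×(128−0) = 0 + 37.12 = 37.12 → 37
  G: 255 − 36.83 = 218.17 → 218
  B: 255 − 36.83 = 218.17 → 218

rgb(37, 218, 218)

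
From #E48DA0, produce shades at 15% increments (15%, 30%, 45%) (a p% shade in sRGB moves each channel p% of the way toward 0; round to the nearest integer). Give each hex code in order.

#E48DA0 is rgb(228, 141, 160).
15%: (228 − 34.2 = 193.8→194, 141 − 21.15 = 119.85→120, 160 − 24 = 136→136) → #C27888
30%: (228 − 68.4 = 159.6→160, 141 − 42.3 = 98.7→99, 160 − 48 = 112→112) → #A06370
45%: (228 − 102.6 = 125.4→125, 141 − 63.45 = 77.55→78, 160 − 72 = 88→88) → #7D4E58

#C27888, #A06370, #7D4E58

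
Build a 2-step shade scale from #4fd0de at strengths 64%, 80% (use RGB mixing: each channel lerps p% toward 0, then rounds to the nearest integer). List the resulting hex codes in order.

#4fd0de is rgb(79, 208, 222).
64%: (79 − 50.56 = 28.44→28, 208 − 133.12 = 74.88→75, 222 − 142.08 = 79.92→80) → #1c4b50
80%: (79 − 63.2 = 15.8→16, 208 − 166.4 = 41.6→42, 222 − 177.6 = 44.4→44) → #102a2c

#1c4b50, #102a2c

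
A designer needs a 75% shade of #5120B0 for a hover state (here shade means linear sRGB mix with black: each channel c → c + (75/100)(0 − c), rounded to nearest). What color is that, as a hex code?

#14082C

#5120B0 is rgb(81, 32, 176).
Per channel, c → c + 0.75(0 − c):
  R: 81 + 0.75×(0−81) = 81 − 60.75 = 20.25 → 20
  G: 32 − 24 = 8 → 8
  B: 176 + 0.75×(0−176) = 176 − 132 = 44 → 44
rgb(20, 8, 44) = #14082C.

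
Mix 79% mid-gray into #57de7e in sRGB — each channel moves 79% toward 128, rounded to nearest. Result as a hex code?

#57de7e is rgb(87, 222, 126).
A 79% tone moves each channel 79% toward 128:
  R: 87 + 0.79×(128−87) = 87 + 32.39 = 119.39 → 119
  G: 222 + 0.79×(128−222) = 222 − 74.26 = 147.74 → 148
  B: 126 + 0.79×(128−126) = 126 + 1.58 = 127.58 → 128
rgb(119, 148, 128) = #779480.

#779480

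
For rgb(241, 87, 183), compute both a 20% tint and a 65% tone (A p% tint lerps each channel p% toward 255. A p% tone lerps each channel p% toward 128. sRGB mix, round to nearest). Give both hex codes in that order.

20% tint:
  R: 241 + 2.8 = 243.8 → 244
  G: 87 + 33.6 = 120.6 → 121
  B: 183 + 14.4 = 197.4 → 197
  → #F479C5
65% tone:
  R: 241 − 73.45 = 167.55 → 168
  G: 87 + 0.65×(128−87) = 87 + 26.65 = 113.65 → 114
  B: 183 − 35.75 = 147.25 → 147
  → #A87293

#F479C5, #A87293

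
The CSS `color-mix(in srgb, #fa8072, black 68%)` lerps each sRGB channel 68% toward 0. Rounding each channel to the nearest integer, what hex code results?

#502924

#fa8072 is rgb(250, 128, 114).
A 68% shade moves each channel 68% toward 0:
  R: 250 + 0.68×(0−250) = 250 − 170 = 80 → 80
  G: 128 + 0.68×(0−128) = 128 − 87.04 = 40.96 → 41
  B: 114 − 77.52 = 36.48 → 36
rgb(80, 41, 36) = #502924.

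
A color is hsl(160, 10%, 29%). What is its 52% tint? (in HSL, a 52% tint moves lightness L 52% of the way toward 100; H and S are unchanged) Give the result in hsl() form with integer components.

L moves 52% from 29 toward 100: 29 + 36.92 = 65.92 → 66.
H and S are unchanged.

hsl(160, 10%, 66%)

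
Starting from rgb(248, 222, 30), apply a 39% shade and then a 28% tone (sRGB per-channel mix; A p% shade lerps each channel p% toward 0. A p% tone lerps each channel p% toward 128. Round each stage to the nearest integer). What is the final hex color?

#918531

A 39% shade moves each channel 39% toward 0:
  R: 248 + 0.39×(0−248) = 248 − 96.72 = 151.28 → 151
  G: 222 + 0.39×(0−222) = 222 − 86.58 = 135.42 → 135
  B: 30 + 0.39×(0−30) = 30 − 11.7 = 18.3 → 18
After the shade: rgb(151, 135, 18) = #978712.
Lerp each channel 28% toward 128:
  R: 151 − 6.44 = 144.56 → 145
  G: 135 + 0.28×(128−135) = 135 − 1.96 = 133.04 → 133
  B: 18 + 0.28×(128−18) = 18 + 30.8 = 48.8 → 49
rgb(145, 133, 49) = #918531.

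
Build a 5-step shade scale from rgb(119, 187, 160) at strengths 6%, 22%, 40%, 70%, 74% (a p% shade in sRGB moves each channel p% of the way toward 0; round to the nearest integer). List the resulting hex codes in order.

6%: (119 − 7.14 = 111.86→112, 187 − 11.22 = 175.78→176, 160 − 9.6 = 150.4→150) → #70b096
22%: (119 − 26.18 = 92.82→93, 187 − 41.14 = 145.86→146, 160 − 35.2 = 124.8→125) → #5d927d
40%: (119 − 47.6 = 71.4→71, 187 − 74.8 = 112.2→112, 160 − 64 = 96→96) → #477060
70%: (119 − 83.3 = 35.7→36, 187 − 130.9 = 56.1→56, 160 − 112 = 48→48) → #243830
74%: (119 − 88.06 = 30.94→31, 187 − 138.38 = 48.62→49, 160 − 118.4 = 41.6→42) → #1f312a

#70b096, #5d927d, #477060, #243830, #1f312a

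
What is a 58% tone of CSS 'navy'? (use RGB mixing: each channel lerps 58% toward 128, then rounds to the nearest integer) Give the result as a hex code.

CSS navy is rgb(0, 0, 128).
Per channel, c → c + 0.58(128 − c):
  R: 0 + 0.58×(128−0) = 0 + 74.24 = 74.24 → 74
  G: 0 + 74.24 = 74.24 → 74
  B: 128 + 0.58×(128−128) = 128 + 0 = 128 → 128
rgb(74, 74, 128) = #4A4A80.

#4A4A80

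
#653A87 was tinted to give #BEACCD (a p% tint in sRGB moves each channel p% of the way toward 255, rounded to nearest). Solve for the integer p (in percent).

#653A87 is rgb(101, 58, 135); #BEACCD is rgb(190, 172, 205).
On the G channel (widest range): 172 ≈ 58 + (p/100)(255 − 58), so p ≈ 100×(172 − 58)/(255 − 58) = 11400/197 = 57.87.
p = 58 reproduces all three channels after rounding.

58%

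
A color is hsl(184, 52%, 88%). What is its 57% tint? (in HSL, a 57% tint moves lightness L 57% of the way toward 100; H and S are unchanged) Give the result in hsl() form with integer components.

hsl(184, 52%, 95%)

L moves 57% from 88 toward 100: 88 + 6.84 = 94.84 → 95.
H and S are unchanged.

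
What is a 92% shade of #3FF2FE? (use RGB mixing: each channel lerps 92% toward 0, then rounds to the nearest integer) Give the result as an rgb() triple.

rgb(5, 19, 20)

#3FF2FE is rgb(63, 242, 254).
A 92% shade moves each channel 92% toward 0:
  R: 63 − 57.96 = 5.04 → 5
  G: 242 + 0.92×(0−242) = 242 − 222.64 = 19.36 → 19
  B: 254 + 0.92×(0−254) = 254 − 233.68 = 20.32 → 20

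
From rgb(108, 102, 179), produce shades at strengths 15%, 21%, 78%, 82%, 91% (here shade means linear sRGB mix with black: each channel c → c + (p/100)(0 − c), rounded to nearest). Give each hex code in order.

15%: (108 − 16.2 = 91.8→92, 102 − 15.3 = 86.7→87, 179 − 26.85 = 152.15→152) → #5C5798
21%: (108 − 22.68 = 85.32→85, 102 − 21.42 = 80.58→81, 179 − 37.59 = 141.41→141) → #55518D
78%: (108 − 84.24 = 23.76→24, 102 − 79.56 = 22.44→22, 179 − 139.62 = 39.38→39) → #181627
82%: (108 − 88.56 = 19.44→19, 102 − 83.64 = 18.36→18, 179 − 146.78 = 32.22→32) → #131220
91%: (108 − 98.28 = 9.72→10, 102 − 92.82 = 9.18→9, 179 − 162.89 = 16.11→16) → #0A0910

#5C5798, #55518D, #181627, #131220, #0A0910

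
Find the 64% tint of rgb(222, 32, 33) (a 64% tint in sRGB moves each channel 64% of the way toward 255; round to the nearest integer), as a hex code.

Per channel, c → c + 0.64(255 − c):
  R: 222 + 21.12 = 243.12 → 243
  G: 32 + 0.64×(255−32) = 32 + 142.72 = 174.72 → 175
  B: 33 + 0.64×(255−33) = 33 + 142.08 = 175.08 → 175
rgb(243, 175, 175) = #F3AFAF.

#F3AFAF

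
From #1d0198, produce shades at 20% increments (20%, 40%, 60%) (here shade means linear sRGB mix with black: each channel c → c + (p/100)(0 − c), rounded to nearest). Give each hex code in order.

#1d0198 is rgb(29, 1, 152).
20%: (29 − 5.8 = 23.2→23, 1→1, 152 − 30.4 = 121.6→122) → #17017a
40%: (29 − 11.6 = 17.4→17, 1→1, 152 − 60.8 = 91.2→91) → #11015b
60%: (29 − 17.4 = 11.6→12, 1 − 0.6 = 0.4→0, 152 − 91.2 = 60.8→61) → #0c003d

#17017a, #11015b, #0c003d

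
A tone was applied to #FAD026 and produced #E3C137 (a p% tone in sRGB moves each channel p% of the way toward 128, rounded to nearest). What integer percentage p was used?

19%

#FAD026 is rgb(250, 208, 38); #E3C137 is rgb(227, 193, 55).
On the R channel (widest range): 227 ≈ 250 + (p/100)(128 − 250), so p ≈ 100×(227 − 250)/(128 − 250) = -2300/-122 = 18.85.
p = 19 reproduces all three channels after rounding.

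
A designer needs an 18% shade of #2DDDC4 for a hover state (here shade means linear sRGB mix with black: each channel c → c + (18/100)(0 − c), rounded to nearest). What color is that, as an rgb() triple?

#2DDDC4 is rgb(45, 221, 196).
Per channel, c → c + 0.18(0 − c):
  R: 45 − 8.1 = 36.9 → 37
  G: 221 + 0.18×(0−221) = 221 − 39.78 = 181.22 → 181
  B: 196 − 35.28 = 160.72 → 161

rgb(37, 181, 161)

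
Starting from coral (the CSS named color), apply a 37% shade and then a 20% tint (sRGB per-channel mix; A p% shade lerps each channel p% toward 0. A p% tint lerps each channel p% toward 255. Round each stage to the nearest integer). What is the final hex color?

CSS coral is rgb(255, 127, 80).
A 37% shade moves each channel 37% toward 0:
  R: 255 + 0.37×(0−255) = 255 − 94.35 = 160.65 → 161
  G: 127 + 0.37×(0−127) = 127 − 46.99 = 80.01 → 80
  B: 80 − 29.6 = 50.4 → 50
After the shade: rgb(161, 80, 50) = #a15032.
Per channel, c → c + 0.2(255 − c):
  R: 161 + 0.2×(255−161) = 161 + 18.8 = 179.8 → 180
  G: 80 + 35 = 115 → 115
  B: 50 + 0.2×(255−50) = 50 + 41 = 91 → 91
rgb(180, 115, 91) = #b4735b.

#b4735b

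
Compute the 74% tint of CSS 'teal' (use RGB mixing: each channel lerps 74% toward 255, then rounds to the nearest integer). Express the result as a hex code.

#BDDEDE

CSS teal is rgb(0, 128, 128).
A 74% tint moves each channel 74% toward 255:
  R: 0 + 188.7 = 188.7 → 189
  G: 128 + 0.74×(255−128) = 128 + 93.98 = 221.98 → 222
  B: 128 + 93.98 = 221.98 → 222
rgb(189, 222, 222) = #BDDEDE.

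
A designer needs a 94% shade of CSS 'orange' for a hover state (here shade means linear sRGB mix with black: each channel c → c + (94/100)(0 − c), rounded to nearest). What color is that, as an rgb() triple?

CSS orange is rgb(255, 165, 0).
Lerp each channel 94% toward 0:
  R: 255 + 0.94×(0−255) = 255 − 239.7 = 15.3 → 15
  G: 165 − 155.1 = 9.9 → 10
  B: 0 + 0 = 0 → 0

rgb(15, 10, 0)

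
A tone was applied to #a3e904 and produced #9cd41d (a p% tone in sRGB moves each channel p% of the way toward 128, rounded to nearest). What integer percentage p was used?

20%

#a3e904 is rgb(163, 233, 4); #9cd41d is rgb(156, 212, 29).
On the B channel (widest range): 29 ≈ 4 + (p/100)(128 − 4), so p ≈ 100×(29 − 4)/(128 − 4) = 2500/124 = 20.16.
p = 20 reproduces all three channels after rounding.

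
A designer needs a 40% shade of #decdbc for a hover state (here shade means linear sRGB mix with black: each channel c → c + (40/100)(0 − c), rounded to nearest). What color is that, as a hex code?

#857b71

#decdbc is rgb(222, 205, 188).
A 40% shade moves each channel 40% toward 0:
  R: 222 − 88.8 = 133.2 → 133
  G: 205 + 0.4×(0−205) = 205 − 82 = 123 → 123
  B: 188 − 75.2 = 112.8 → 113
rgb(133, 123, 113) = #857b71.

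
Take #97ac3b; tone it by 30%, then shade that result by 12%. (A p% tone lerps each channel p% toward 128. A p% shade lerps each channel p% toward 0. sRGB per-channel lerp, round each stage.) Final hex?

#97ac3b is rgb(151, 172, 59).
Per channel, c → c + 0.3(128 − c):
  R: 151 + 0.3×(128−151) = 151 − 6.9 = 144.1 → 144
  G: 172 − 13.2 = 158.8 → 159
  B: 59 + 0.3×(128−59) = 59 + 20.7 = 79.7 → 80
After the tone: rgb(144, 159, 80) = #909f50.
Lerp each channel 12% toward 0:
  R: 144 − 17.28 = 126.72 → 127
  G: 159 − 19.08 = 139.92 → 140
  B: 80 + 0.12×(0−80) = 80 − 9.6 = 70.4 → 70
rgb(127, 140, 70) = #7f8c46.

#7f8c46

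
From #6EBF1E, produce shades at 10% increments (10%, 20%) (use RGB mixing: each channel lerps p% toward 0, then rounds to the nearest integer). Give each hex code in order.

#6EBF1E is rgb(110, 191, 30).
10%: (110 − 11 = 99→99, 191 − 19.1 = 171.9→172, 30 − 3 = 27→27) → #63AC1B
20%: (110 − 22 = 88→88, 191 − 38.2 = 152.8→153, 30 − 6 = 24→24) → #589918

#63AC1B, #589918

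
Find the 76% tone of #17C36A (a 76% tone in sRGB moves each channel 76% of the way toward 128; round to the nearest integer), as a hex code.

#67907B

#17C36A is rgb(23, 195, 106).
Per channel, c → c + 0.76(128 − c):
  R: 23 + 79.8 = 102.8 → 103
  G: 195 + 0.76×(128−195) = 195 − 50.92 = 144.08 → 144
  B: 106 + 0.76×(128−106) = 106 + 16.72 = 122.72 → 123
rgb(103, 144, 123) = #67907B.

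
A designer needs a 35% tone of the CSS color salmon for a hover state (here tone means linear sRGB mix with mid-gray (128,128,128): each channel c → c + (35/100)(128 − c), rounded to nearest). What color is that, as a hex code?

#CF8077

CSS salmon is rgb(250, 128, 114).
Lerp each channel 35% toward 128:
  R: 250 − 42.7 = 207.3 → 207
  G: 128 + 0.35×(128−128) = 128 + 0 = 128 → 128
  B: 114 + 0.35×(128−114) = 114 + 4.9 = 118.9 → 119
rgb(207, 128, 119) = #CF8077.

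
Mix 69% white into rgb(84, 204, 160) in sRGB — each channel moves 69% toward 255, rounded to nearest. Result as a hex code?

#caefe2

A 69% tint moves each channel 69% toward 255:
  R: 84 + 0.69×(255−84) = 84 + 117.99 = 201.99 → 202
  G: 204 + 0.69×(255−204) = 204 + 35.19 = 239.19 → 239
  B: 160 + 0.69×(255−160) = 160 + 65.55 = 225.55 → 226
rgb(202, 239, 226) = #caefe2.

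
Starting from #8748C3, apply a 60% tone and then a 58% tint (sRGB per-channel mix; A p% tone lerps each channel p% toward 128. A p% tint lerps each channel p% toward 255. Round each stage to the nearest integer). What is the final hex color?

#8748C3 is rgb(135, 72, 195).
A 60% tone moves each channel 60% toward 128:
  R: 135 + 0.6×(128−135) = 135 − 4.2 = 130.8 → 131
  G: 72 + 33.6 = 105.6 → 106
  B: 195 − 40.2 = 154.8 → 155
After the tone: rgb(131, 106, 155) = #836A9B.
Per channel, c → c + 0.58(255 − c):
  R: 131 + 71.92 = 202.92 → 203
  G: 106 + 0.58×(255−106) = 106 + 86.42 = 192.42 → 192
  B: 155 + 0.58×(255−155) = 155 + 58 = 213 → 213
rgb(203, 192, 213) = #CBC0D5.

#CBC0D5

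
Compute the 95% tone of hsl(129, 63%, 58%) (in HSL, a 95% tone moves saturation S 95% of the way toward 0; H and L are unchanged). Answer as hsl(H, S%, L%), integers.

hsl(129, 3%, 58%)

S moves 95% from 63 toward 0: 63 − 59.85 = 3.15 → 3.
H and L are unchanged.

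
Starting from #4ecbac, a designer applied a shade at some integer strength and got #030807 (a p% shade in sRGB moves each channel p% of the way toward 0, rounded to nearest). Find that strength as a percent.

96%

#4ecbac is rgb(78, 203, 172); #030807 is rgb(3, 8, 7).
On the G channel (widest range): 8 ≈ 203 + (p/100)(0 − 203), so p ≈ 100×(8 − 203)/(0 − 203) = -19500/-203 = 96.06.
p = 96 reproduces all three channels after rounding.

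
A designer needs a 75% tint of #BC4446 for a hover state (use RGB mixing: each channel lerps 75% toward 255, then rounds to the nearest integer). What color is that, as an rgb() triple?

#BC4446 is rgb(188, 68, 70).
Per channel, c → c + 0.75(255 − c):
  R: 188 + 50.25 = 238.25 → 238
  G: 68 + 0.75×(255−68) = 68 + 140.25 = 208.25 → 208
  B: 70 + 138.75 = 208.75 → 209

rgb(238, 208, 209)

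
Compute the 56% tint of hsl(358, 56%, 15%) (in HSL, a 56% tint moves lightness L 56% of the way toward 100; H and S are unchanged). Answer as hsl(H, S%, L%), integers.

L moves 56% from 15 toward 100: 15 + 47.6 = 62.6 → 63.
H and S are unchanged.

hsl(358, 56%, 63%)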